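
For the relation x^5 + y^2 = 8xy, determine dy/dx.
Differentiate the relation implicitly: treat y = y(x) and apply the chain rule, so every y-derivative picks up a y' = dy/dx factor.

With everything moved to the left-hand side, differentiate term by term:
  d/dx[x^5] = 5x^4
  d/dx[-8xy] = -8x·y' - 8y
  d/dx[y^2] = 2y·y'

Separating the contributions that come from x directly and those that come through y:
  without y':      5x^4 - 8y
  multiplying y':  -8x + 2y

so (5x^4 - 8y) + (-8x + 2y)·y' = 0, and therefore
  dy/dx = -(5x^4 - 8y)/(-8x + 2y) = (5x^4 - 8y)/(2(4x - y))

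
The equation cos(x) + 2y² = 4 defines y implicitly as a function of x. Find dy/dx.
Take d/dx of both sides. Since y is implicitly a function of x, the chain rule attaches a y' = dy/dx factor whenever we differentiate through y.

Set F(x, y) = (left side) − (right side), so the curve is F = 0. Differentiating each term of F:
  d/dx[2y^2] = 4y·y'
  d/dx[cos(x)] = -sin(x)
  d/dx[-4] = 0

Collecting, the y'-free part is the partial derivative in x and the y' coefficient is the partial derivative in y:
  ∂F/∂x = -sin(x)
  ∂F/∂y = 4y

so d/dx[F(x, y(x))] = ∂F/∂x + (∂F/∂y)·y' = 0. Rearranging,
  dy/dx = -(∂F/∂x)/(∂F/∂y) = -(-sin(x))/(4y) = sin(x)/(4y)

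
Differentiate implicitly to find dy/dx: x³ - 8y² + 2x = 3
Take d/dx of both sides. Since y is implicitly a function of x, the chain rule attaches a y' = dy/dx factor whenever we differentiate through y.

Set F(x, y) = (left side) − (right side), so the curve is F = 0. Differentiating each term of F:
  d/dx[x^3] = 3x^2
  d/dx[2x] = 2
  d/dx[-8y^2] = -16y·y'
  d/dx[-3] = 0

Collecting, the y'-free part is the partial derivative in x and the y' coefficient is the partial derivative in y:
  ∂F/∂x = 3x^2 + 2
  ∂F/∂y = -16y

so d/dx[F(x, y(x))] = ∂F/∂x + (∂F/∂y)·y' = 0. Rearranging,
  dy/dx = -(∂F/∂x)/(∂F/∂y) = -(3x^2 + 2)/(-16y) = (3x^2 + 2)/(16y)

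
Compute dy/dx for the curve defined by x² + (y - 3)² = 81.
Differentiate the relation implicitly: treat y = y(x) and apply the chain rule, so every y-derivative picks up a y' = dy/dx factor.

With everything moved to the left-hand side, differentiate term by term:
  d/dx[x^2] = 2x
  d/dx[(y - 3)^2] = 2·y'(y - 3)
  d/dx[-81] = 0

Separating the contributions that come from x directly and those that come through y:
  without y':      2x
  multiplying y':  2y - 6

so (2x) + (2y - 6)·y' = 0, and therefore
  dy/dx = -(2x)/(2y - 6) = -x/(y - 3)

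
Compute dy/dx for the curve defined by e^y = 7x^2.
Differentiate the relation implicitly: treat y = y(x) and apply the chain rule, so every y-derivative picks up a y' = dy/dx factor.

With everything moved to the left-hand side, differentiate term by term:
  d/dx[-7x^2] = -14x
  d/dx[e^(y)] = y'·e^(y)

Separating the contributions that come from x directly and those that come through y:
  without y':      -14x
  multiplying y':  e^(y)

so (-14x) + (e^(y))·y' = 0, and therefore
  dy/dx = -(-14x)/(e^(y)) = 14x·e^(-y)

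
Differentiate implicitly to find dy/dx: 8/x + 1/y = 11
Differentiate the relation implicitly: treat y = y(x) and apply the chain rule, so every y-derivative picks up a y' = dy/dx factor.

With everything moved to the left-hand side, differentiate term by term:
  d/dx[1/y] = -y'/y^2
  d/dx[8/x] = -8/x^2
  d/dx[-11] = 0

Separating the contributions that come from x directly and those that come through y:
  without y':      -8/x^2
  multiplying y':  -1/y^2

so (-8/x^2) + (-1/y^2)·y' = 0, and therefore
  dy/dx = -(-8/x^2)/(-1/y^2) = -8y^2/x^2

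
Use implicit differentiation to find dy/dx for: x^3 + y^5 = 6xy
Take d/dx of both sides. Since y is implicitly a function of x, the chain rule attaches a y' = dy/dx factor whenever we differentiate through y.

Set F(x, y) = (left side) − (right side), so the curve is F = 0. Differentiating each term of F:
  d/dx[x^3] = 3x^2
  d/dx[-6xy] = -6x·y' - 6y
  d/dx[y^5] = 5y^4·y'

Collecting, the y'-free part is the partial derivative in x and the y' coefficient is the partial derivative in y:
  ∂F/∂x = 3x^2 - 6y
  ∂F/∂y = -6x + 5y^4

so d/dx[F(x, y(x))] = ∂F/∂x + (∂F/∂y)·y' = 0. Rearranging,
  dy/dx = -(∂F/∂x)/(∂F/∂y) = -(3x^2 - 6y)/(-6x + 5y^4) = 3(x^2 - 2y)/(6x - 5y^4)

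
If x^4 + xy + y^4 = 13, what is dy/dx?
Differentiate both sides with respect to x, treating y as y(x). By the chain rule, any term containing y contributes a factor of y' = dy/dx when we differentiate it.

Move every term to one side and write the relation as F(x, y) = 0. Term by term,
  d/dx[x^4] = 4x^3
  d/dx[xy] = x·y' + y
  d/dx[y^4] = 4y^3·y'
  d/dx[-13] = 0

The pieces without y' make up ∂F/∂x and the coefficient of y' is ∂F/∂y:
  ∂F/∂x = 4x^3 + y,
  ∂F/∂y = x + 4y^3.

Since d/dx[F] = ∂F/∂x + (∂F/∂y)·y' = 0, solve for y':
  (∂F/∂y)·y' = -∂F/∂x
  dy/dx = -(∂F/∂x)/(∂F/∂y) = -(4x^3 + y)/(x + 4y^3) = (-4x^3 - y)/(x + 4y^3)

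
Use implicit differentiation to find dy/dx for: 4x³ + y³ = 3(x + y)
Apply d/dx to both sides, remembering that y depends on x. Each occurrence of y therefore brings in a y' = dy/dx via the chain rule.

With F(x, y) equal to the left-hand side minus the right, differentiate F term by term:
  d/dx[4x^3] = 12x^2
  d/dx[-3x] = -3
  d/dx[y^3] = 3y^2·y'
  d/dx[-3y] = -3·y'
Adding these up, d/dx[F] = 0 becomes
  (12x^2 - 3) + (3y^2 - 3)·y' = 0,
so isolating y',
  dy/dx = -(12x^2 - 3)/(3y^2 - 3) = (1 - 4x^2)/(y^2 - 1)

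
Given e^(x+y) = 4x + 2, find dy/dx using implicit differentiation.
Take d/dx of both sides. Since y is implicitly a function of x, the chain rule attaches a y' = dy/dx factor whenever we differentiate through y.

Set F(x, y) = (left side) − (right side), so the curve is F = 0. Differentiating each term of F:
  d/dx[-4x] = -4
  d/dx[e^(x + y)] = (y' + 1)·e^(x + y)
  d/dx[-2] = 0

Collecting, the y'-free part is the partial derivative in x and the y' coefficient is the partial derivative in y:
  ∂F/∂x = e^(x + y) - 4
  ∂F/∂y = e^(x + y)

so d/dx[F(x, y(x))] = ∂F/∂x + (∂F/∂y)·y' = 0. Rearranging,
  dy/dx = -(∂F/∂x)/(∂F/∂y) = -(e^(x + y) - 4)/(e^(x + y)) = 4e^(-x - y) - 1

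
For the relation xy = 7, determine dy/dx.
Differentiate the relation implicitly: treat y = y(x) and apply the chain rule, so every y-derivative picks up a y' = dy/dx factor.

With everything moved to the left-hand side, differentiate term by term:
  d/dx[xy] = x·y' + y
  d/dx[-7] = 0

Separating the contributions that come from x directly and those that come through y:
  without y':      y
  multiplying y':  x

so (y) + (x)·y' = 0, and therefore
  dy/dx = -(y)/(x) = -y/x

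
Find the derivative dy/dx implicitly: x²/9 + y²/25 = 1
Differentiate both sides with respect to x, treating y as y(x). By the chain rule, any term containing y contributes a factor of y' = dy/dx when we differentiate it.

Move every term to one side and write the relation as F(x, y) = 0. Term by term,
  d/dx[x^2/9] = 2x/9
  d/dx[y^2/25] = 2y·y'/25
  d/dx[-1] = 0

The pieces without y' make up ∂F/∂x and the coefficient of y' is ∂F/∂y:
  ∂F/∂x = 2x/9,
  ∂F/∂y = 2y/25.

Since d/dx[F] = ∂F/∂x + (∂F/∂y)·y' = 0, solve for y':
  (∂F/∂y)·y' = -∂F/∂x
  dy/dx = -(∂F/∂x)/(∂F/∂y) = -(2x/9)/(2y/25) = -25x/(9y)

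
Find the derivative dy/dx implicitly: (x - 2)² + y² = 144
Take d/dx of both sides. Since y is implicitly a function of x, the chain rule attaches a y' = dy/dx factor whenever we differentiate through y.

Set F(x, y) = (left side) − (right side), so the curve is F = 0. Differentiating each term of F:
  d/dx[y^2] = 2y·y'
  d/dx[(x - 2)^2] = 2x - 4
  d/dx[-144] = 0

Collecting, the y'-free part is the partial derivative in x and the y' coefficient is the partial derivative in y:
  ∂F/∂x = 2x - 4
  ∂F/∂y = 2y

so d/dx[F(x, y(x))] = ∂F/∂x + (∂F/∂y)·y' = 0. Rearranging,
  dy/dx = -(∂F/∂x)/(∂F/∂y) = -(2x - 4)/(2y) = (2 - x)/y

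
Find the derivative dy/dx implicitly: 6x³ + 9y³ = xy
Take d/dx of both sides. Since y is implicitly a function of x, the chain rule attaches a y' = dy/dx factor whenever we differentiate through y.

Set F(x, y) = (left side) − (right side), so the curve is F = 0. Differentiating each term of F:
  d/dx[6x^3] = 18x^2
  d/dx[-xy] = -x·y' - y
  d/dx[9y^3] = 27y^2·y'

Collecting, the y'-free part is the partial derivative in x and the y' coefficient is the partial derivative in y:
  ∂F/∂x = 18x^2 - y
  ∂F/∂y = -x + 27y^2

so d/dx[F(x, y(x))] = ∂F/∂x + (∂F/∂y)·y' = 0. Rearranging,
  dy/dx = -(∂F/∂x)/(∂F/∂y) = -(18x^2 - y)/(-x + 27y^2) = (18x^2 - y)/(x - 27y^2)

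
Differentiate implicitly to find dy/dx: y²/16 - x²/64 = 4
Differentiate both sides with respect to x, treating y as y(x). By the chain rule, any term containing y contributes a factor of y' = dy/dx when we differentiate it.

Move every term to one side and write the relation as F(x, y) = 0. Term by term,
  d/dx[-x^2/64] = -x/32
  d/dx[y^2/16] = y·y'/8
  d/dx[-4] = 0

The pieces without y' make up ∂F/∂x and the coefficient of y' is ∂F/∂y:
  ∂F/∂x = -x/32,
  ∂F/∂y = y/8.

Since d/dx[F] = ∂F/∂x + (∂F/∂y)·y' = 0, solve for y':
  (∂F/∂y)·y' = -∂F/∂x
  dy/dx = -(∂F/∂x)/(∂F/∂y) = -(-x/32)/(y/8) = x/(4y)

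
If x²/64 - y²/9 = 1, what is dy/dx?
Apply d/dx to both sides, remembering that y depends on x. Each occurrence of y therefore brings in a y' = dy/dx via the chain rule.

With F(x, y) equal to the left-hand side minus the right, differentiate F term by term:
  d/dx[x^2/64] = x/32
  d/dx[-y^2/9] = -2y·y'/9
  d/dx[-1] = 0
Adding these up, d/dx[F] = 0 becomes
  (x/32) + (-2y/9)·y' = 0,
so isolating y',
  dy/dx = -(x/32)/(-2y/9) = 9x/(64y)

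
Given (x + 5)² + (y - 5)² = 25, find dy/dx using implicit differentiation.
Take d/dx of both sides. Since y is implicitly a function of x, the chain rule attaches a y' = dy/dx factor whenever we differentiate through y.

Set F(x, y) = (left side) − (right side), so the curve is F = 0. Differentiating each term of F:
  d/dx[(x + 5)^2] = 2x + 10
  d/dx[(y - 5)^2] = 2·y'(y - 5)
  d/dx[-25] = 0

Collecting, the y'-free part is the partial derivative in x and the y' coefficient is the partial derivative in y:
  ∂F/∂x = 2x + 10
  ∂F/∂y = 2y - 10

so d/dx[F(x, y(x))] = ∂F/∂x + (∂F/∂y)·y' = 0. Rearranging,
  dy/dx = -(∂F/∂x)/(∂F/∂y) = -(2x + 10)/(2y - 10) = (-x - 5)/(y - 5)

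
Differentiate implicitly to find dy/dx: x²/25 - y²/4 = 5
Differentiate the relation implicitly: treat y = y(x) and apply the chain rule, so every y-derivative picks up a y' = dy/dx factor.

With everything moved to the left-hand side, differentiate term by term:
  d/dx[x^2/25] = 2x/25
  d/dx[-y^2/4] = -y·y'/2
  d/dx[-5] = 0

Separating the contributions that come from x directly and those that come through y:
  without y':      2x/25
  multiplying y':  -y/2

so (2x/25) + (-y/2)·y' = 0, and therefore
  dy/dx = -(2x/25)/(-y/2) = 4x/(25y)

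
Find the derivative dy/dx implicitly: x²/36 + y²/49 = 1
Differentiate the relation implicitly: treat y = y(x) and apply the chain rule, so every y-derivative picks up a y' = dy/dx factor.

With everything moved to the left-hand side, differentiate term by term:
  d/dx[x^2/36] = x/18
  d/dx[y^2/49] = 2y·y'/49
  d/dx[-1] = 0

Separating the contributions that come from x directly and those that come through y:
  without y':      x/18
  multiplying y':  2y/49

so (x/18) + (2y/49)·y' = 0, and therefore
  dy/dx = -(x/18)/(2y/49) = -49x/(36y)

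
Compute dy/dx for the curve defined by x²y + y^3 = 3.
Differentiate the relation implicitly: treat y = y(x) and apply the chain rule, so every y-derivative picks up a y' = dy/dx factor.

With everything moved to the left-hand side, differentiate term by term:
  d/dx[x^2y] = x^2·y' + 2xy
  d/dx[y^3] = 3y^2·y'
  d/dx[-3] = 0

Separating the contributions that come from x directly and those that come through y:
  without y':      2xy
  multiplying y':  x^2 + 3y^2

so (2xy) + (x^2 + 3y^2)·y' = 0, and therefore
  dy/dx = -(2xy)/(x^2 + 3y^2) = -2xy/(x^2 + 3y^2)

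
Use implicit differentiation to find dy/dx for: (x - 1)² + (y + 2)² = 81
Differentiate the relation implicitly: treat y = y(x) and apply the chain rule, so every y-derivative picks up a y' = dy/dx factor.

With everything moved to the left-hand side, differentiate term by term:
  d/dx[(x - 1)^2] = 2x - 2
  d/dx[(y + 2)^2] = 2·y'(y + 2)
  d/dx[-81] = 0

Separating the contributions that come from x directly and those that come through y:
  without y':      2x - 2
  multiplying y':  2y + 4

so (2x - 2) + (2y + 4)·y' = 0, and therefore
  dy/dx = -(2x - 2)/(2y + 4) = (1 - x)/(y + 2)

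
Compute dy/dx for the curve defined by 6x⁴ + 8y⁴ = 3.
Differentiate the relation implicitly: treat y = y(x) and apply the chain rule, so every y-derivative picks up a y' = dy/dx factor.

With everything moved to the left-hand side, differentiate term by term:
  d/dx[6x^4] = 24x^3
  d/dx[8y^4] = 32y^3·y'
  d/dx[-3] = 0

Separating the contributions that come from x directly and those that come through y:
  without y':      24x^3
  multiplying y':  32y^3

so (24x^3) + (32y^3)·y' = 0, and therefore
  dy/dx = -(24x^3)/(32y^3) = -3x^3/(4y^3)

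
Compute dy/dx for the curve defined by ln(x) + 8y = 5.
Differentiate both sides with respect to x, treating y as y(x). By the chain rule, any term containing y contributes a factor of y' = dy/dx when we differentiate it.

Move every term to one side and write the relation as F(x, y) = 0. Term by term,
  d/dx[8y] = 8·y'
  d/dx[ln(x)] = 1/x
  d/dx[-5] = 0

The pieces without y' make up ∂F/∂x and the coefficient of y' is ∂F/∂y:
  ∂F/∂x = 1/x,
  ∂F/∂y = 8.

Since d/dx[F] = ∂F/∂x + (∂F/∂y)·y' = 0, solve for y':
  (∂F/∂y)·y' = -∂F/∂x
  dy/dx = -(∂F/∂x)/(∂F/∂y) = -(1/x)/(8) = -1/(8x)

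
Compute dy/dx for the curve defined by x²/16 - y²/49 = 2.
Differentiate the relation implicitly: treat y = y(x) and apply the chain rule, so every y-derivative picks up a y' = dy/dx factor.

With everything moved to the left-hand side, differentiate term by term:
  d/dx[x^2/16] = x/8
  d/dx[-y^2/49] = -2y·y'/49
  d/dx[-2] = 0

Separating the contributions that come from x directly and those that come through y:
  without y':      x/8
  multiplying y':  -2y/49

so (x/8) + (-2y/49)·y' = 0, and therefore
  dy/dx = -(x/8)/(-2y/49) = 49x/(16y)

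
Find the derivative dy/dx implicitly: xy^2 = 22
Take d/dx of both sides. Since y is implicitly a function of x, the chain rule attaches a y' = dy/dx factor whenever we differentiate through y.

Set F(x, y) = (left side) − (right side), so the curve is F = 0. Differentiating each term of F:
  d/dx[xy^2] = 2xy·y' + y^2
  d/dx[-22] = 0

Collecting, the y'-free part is the partial derivative in x and the y' coefficient is the partial derivative in y:
  ∂F/∂x = y^2
  ∂F/∂y = 2xy

so d/dx[F(x, y(x))] = ∂F/∂x + (∂F/∂y)·y' = 0. Rearranging,
  dy/dx = -(∂F/∂x)/(∂F/∂y) = -(y^2)/(2xy) = -y/(2x)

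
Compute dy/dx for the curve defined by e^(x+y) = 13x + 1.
Differentiate both sides with respect to x, treating y as y(x). By the chain rule, any term containing y contributes a factor of y' = dy/dx when we differentiate it.

Move every term to one side and write the relation as F(x, y) = 0. Term by term,
  d/dx[-13x] = -13
  d/dx[e^(x + y)] = (y' + 1)·e^(x + y)
  d/dx[-1] = 0

The pieces without y' make up ∂F/∂x and the coefficient of y' is ∂F/∂y:
  ∂F/∂x = e^(x + y) - 13,
  ∂F/∂y = e^(x + y).

Since d/dx[F] = ∂F/∂x + (∂F/∂y)·y' = 0, solve for y':
  (∂F/∂y)·y' = -∂F/∂x
  dy/dx = -(∂F/∂x)/(∂F/∂y) = -(e^(x + y) - 13)/(e^(x + y)) = 13e^(-x - y) - 1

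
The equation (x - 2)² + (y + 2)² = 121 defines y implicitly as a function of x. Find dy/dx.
Take d/dx of both sides. Since y is implicitly a function of x, the chain rule attaches a y' = dy/dx factor whenever we differentiate through y.

Set F(x, y) = (left side) − (right side), so the curve is F = 0. Differentiating each term of F:
  d/dx[(x - 2)^2] = 2x - 4
  d/dx[(y + 2)^2] = 2·y'(y + 2)
  d/dx[-121] = 0

Collecting, the y'-free part is the partial derivative in x and the y' coefficient is the partial derivative in y:
  ∂F/∂x = 2x - 4
  ∂F/∂y = 2y + 4

so d/dx[F(x, y(x))] = ∂F/∂x + (∂F/∂y)·y' = 0. Rearranging,
  dy/dx = -(∂F/∂x)/(∂F/∂y) = -(2x - 4)/(2y + 4) = (2 - x)/(y + 2)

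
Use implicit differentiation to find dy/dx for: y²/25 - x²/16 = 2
Differentiate the relation implicitly: treat y = y(x) and apply the chain rule, so every y-derivative picks up a y' = dy/dx factor.

With everything moved to the left-hand side, differentiate term by term:
  d/dx[-x^2/16] = -x/8
  d/dx[y^2/25] = 2y·y'/25
  d/dx[-2] = 0

Separating the contributions that come from x directly and those that come through y:
  without y':      -x/8
  multiplying y':  2y/25

so (-x/8) + (2y/25)·y' = 0, and therefore
  dy/dx = -(-x/8)/(2y/25) = 25x/(16y)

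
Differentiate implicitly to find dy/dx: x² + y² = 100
Differentiate the relation implicitly: treat y = y(x) and apply the chain rule, so every y-derivative picks up a y' = dy/dx factor.

With everything moved to the left-hand side, differentiate term by term:
  d/dx[x^2] = 2x
  d/dx[y^2] = 2y·y'
  d/dx[-100] = 0

Separating the contributions that come from x directly and those that come through y:
  without y':      2x
  multiplying y':  2y

so (2x) + (2y)·y' = 0, and therefore
  dy/dx = -(2x)/(2y) = -x/y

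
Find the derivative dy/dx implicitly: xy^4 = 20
Take d/dx of both sides. Since y is implicitly a function of x, the chain rule attaches a y' = dy/dx factor whenever we differentiate through y.

Set F(x, y) = (left side) − (right side), so the curve is F = 0. Differentiating each term of F:
  d/dx[xy^4] = 4xy^3·y' + y^4
  d/dx[-20] = 0

Collecting, the y'-free part is the partial derivative in x and the y' coefficient is the partial derivative in y:
  ∂F/∂x = y^4
  ∂F/∂y = 4xy^3

so d/dx[F(x, y(x))] = ∂F/∂x + (∂F/∂y)·y' = 0. Rearranging,
  dy/dx = -(∂F/∂x)/(∂F/∂y) = -(y^4)/(4xy^3) = -y/(4x)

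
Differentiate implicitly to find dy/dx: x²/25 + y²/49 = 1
Apply d/dx to both sides, remembering that y depends on x. Each occurrence of y therefore brings in a y' = dy/dx via the chain rule.

With F(x, y) equal to the left-hand side minus the right, differentiate F term by term:
  d/dx[x^2/25] = 2x/25
  d/dx[y^2/49] = 2y·y'/49
  d/dx[-1] = 0
Adding these up, d/dx[F] = 0 becomes
  (2x/25) + (2y/49)·y' = 0,
so isolating y',
  dy/dx = -(2x/25)/(2y/49) = -49x/(25y)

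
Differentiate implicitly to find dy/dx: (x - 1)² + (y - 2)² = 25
Take d/dx of both sides. Since y is implicitly a function of x, the chain rule attaches a y' = dy/dx factor whenever we differentiate through y.

Set F(x, y) = (left side) − (right side), so the curve is F = 0. Differentiating each term of F:
  d/dx[(x - 1)^2] = 2x - 2
  d/dx[(y - 2)^2] = 2·y'(y - 2)
  d/dx[-25] = 0

Collecting, the y'-free part is the partial derivative in x and the y' coefficient is the partial derivative in y:
  ∂F/∂x = 2x - 2
  ∂F/∂y = 2y - 4

so d/dx[F(x, y(x))] = ∂F/∂x + (∂F/∂y)·y' = 0. Rearranging,
  dy/dx = -(∂F/∂x)/(∂F/∂y) = -(2x - 2)/(2y - 4) = (1 - x)/(y - 2)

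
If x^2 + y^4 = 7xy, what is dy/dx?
Differentiate both sides with respect to x, treating y as y(x). By the chain rule, any term containing y contributes a factor of y' = dy/dx when we differentiate it.

Move every term to one side and write the relation as F(x, y) = 0. Term by term,
  d/dx[x^2] = 2x
  d/dx[-7xy] = -7x·y' - 7y
  d/dx[y^4] = 4y^3·y'

The pieces without y' make up ∂F/∂x and the coefficient of y' is ∂F/∂y:
  ∂F/∂x = 2x - 7y,
  ∂F/∂y = -7x + 4y^3.

Since d/dx[F] = ∂F/∂x + (∂F/∂y)·y' = 0, solve for y':
  (∂F/∂y)·y' = -∂F/∂x
  dy/dx = -(∂F/∂x)/(∂F/∂y) = -(2x - 7y)/(-7x + 4y^3) = (2x - 7y)/(7x - 4y^3)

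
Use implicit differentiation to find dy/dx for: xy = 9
Apply d/dx to both sides, remembering that y depends on x. Each occurrence of y therefore brings in a y' = dy/dx via the chain rule.

With F(x, y) equal to the left-hand side minus the right, differentiate F term by term:
  d/dx[xy] = x·y' + y
  d/dx[-9] = 0
Adding these up, d/dx[F] = 0 becomes
  (y) + (x)·y' = 0,
so isolating y',
  dy/dx = -(y)/(x) = -y/x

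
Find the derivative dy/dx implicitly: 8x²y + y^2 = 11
Differentiate the relation implicitly: treat y = y(x) and apply the chain rule, so every y-derivative picks up a y' = dy/dx factor.

With everything moved to the left-hand side, differentiate term by term:
  d/dx[8x^2y] = 8x^2·y' + 16xy
  d/dx[y^2] = 2y·y'
  d/dx[-11] = 0

Separating the contributions that come from x directly and those that come through y:
  without y':      16xy
  multiplying y':  8x^2 + 2y

so (16xy) + (8x^2 + 2y)·y' = 0, and therefore
  dy/dx = -(16xy)/(8x^2 + 2y) = -8xy/(4x^2 + y)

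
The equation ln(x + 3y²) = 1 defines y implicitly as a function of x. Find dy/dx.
Differentiate both sides with respect to x, treating y as y(x). By the chain rule, any term containing y contributes a factor of y' = dy/dx when we differentiate it.

Move every term to one side and write the relation as F(x, y) = 0. Term by term,
  d/dx[ln(x + 3y^2)] = (6y·y' + 1)/(x + 3y^2)
  d/dx[-1] = 0

The pieces without y' make up ∂F/∂x and the coefficient of y' is ∂F/∂y:
  ∂F/∂x = 1/(x + 3y^2),
  ∂F/∂y = 6y/(x + 3y^2).

Since d/dx[F] = ∂F/∂x + (∂F/∂y)·y' = 0, solve for y':
  (∂F/∂y)·y' = -∂F/∂x
  dy/dx = -(∂F/∂x)/(∂F/∂y) = -(1/(x + 3y^2))/(6y/(x + 3y^2)) = -1/(6y)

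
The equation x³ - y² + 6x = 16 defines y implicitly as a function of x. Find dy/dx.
Differentiate both sides with respect to x, treating y as y(x). By the chain rule, any term containing y contributes a factor of y' = dy/dx when we differentiate it.

Move every term to one side and write the relation as F(x, y) = 0. Term by term,
  d/dx[x^3] = 3x^2
  d/dx[6x] = 6
  d/dx[-y^2] = -2y·y'
  d/dx[-16] = 0

The pieces without y' make up ∂F/∂x and the coefficient of y' is ∂F/∂y:
  ∂F/∂x = 3x^2 + 6,
  ∂F/∂y = -2y.

Since d/dx[F] = ∂F/∂x + (∂F/∂y)·y' = 0, solve for y':
  (∂F/∂y)·y' = -∂F/∂x
  dy/dx = -(∂F/∂x)/(∂F/∂y) = -(3x^2 + 6)/(-2y) = 3(x^2 + 2)/(2y)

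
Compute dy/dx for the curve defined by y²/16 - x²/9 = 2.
Take d/dx of both sides. Since y is implicitly a function of x, the chain rule attaches a y' = dy/dx factor whenever we differentiate through y.

Set F(x, y) = (left side) − (right side), so the curve is F = 0. Differentiating each term of F:
  d/dx[-x^2/9] = -2x/9
  d/dx[y^2/16] = y·y'/8
  d/dx[-2] = 0

Collecting, the y'-free part is the partial derivative in x and the y' coefficient is the partial derivative in y:
  ∂F/∂x = -2x/9
  ∂F/∂y = y/8

so d/dx[F(x, y(x))] = ∂F/∂x + (∂F/∂y)·y' = 0. Rearranging,
  dy/dx = -(∂F/∂x)/(∂F/∂y) = -(-2x/9)/(y/8) = 16x/(9y)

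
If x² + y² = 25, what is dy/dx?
Differentiate the relation implicitly: treat y = y(x) and apply the chain rule, so every y-derivative picks up a y' = dy/dx factor.

With everything moved to the left-hand side, differentiate term by term:
  d/dx[x^2] = 2x
  d/dx[y^2] = 2y·y'
  d/dx[-25] = 0

Separating the contributions that come from x directly and those that come through y:
  without y':      2x
  multiplying y':  2y

so (2x) + (2y)·y' = 0, and therefore
  dy/dx = -(2x)/(2y) = -x/y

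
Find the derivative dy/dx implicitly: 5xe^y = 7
Differentiate both sides with respect to x, treating y as y(x). By the chain rule, any term containing y contributes a factor of y' = dy/dx when we differentiate it.

Move every term to one side and write the relation as F(x, y) = 0. Term by term,
  d/dx[5x·e^(y)] = 5x·y'·e^(y) + 5e^(y)
  d/dx[-7] = 0

The pieces without y' make up ∂F/∂x and the coefficient of y' is ∂F/∂y:
  ∂F/∂x = 5e^(y),
  ∂F/∂y = 5x·e^(y).

Since d/dx[F] = ∂F/∂x + (∂F/∂y)·y' = 0, solve for y':
  (∂F/∂y)·y' = -∂F/∂x
  dy/dx = -(∂F/∂x)/(∂F/∂y) = -(5e^(y))/(5x·e^(y)) = -1/x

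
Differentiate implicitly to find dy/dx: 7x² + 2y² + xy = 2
Apply d/dx to both sides, remembering that y depends on x. Each occurrence of y therefore brings in a y' = dy/dx via the chain rule.

With F(x, y) equal to the left-hand side minus the right, differentiate F term by term:
  d/dx[7x^2] = 14x
  d/dx[xy] = x·y' + y
  d/dx[2y^2] = 4y·y'
  d/dx[-2] = 0
Adding these up, d/dx[F] = 0 becomes
  (14x + y) + (x + 4y)·y' = 0,
so isolating y',
  dy/dx = -(14x + y)/(x + 4y) = (-14x - y)/(x + 4y)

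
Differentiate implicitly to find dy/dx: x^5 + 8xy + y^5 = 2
Take d/dx of both sides. Since y is implicitly a function of x, the chain rule attaches a y' = dy/dx factor whenever we differentiate through y.

Set F(x, y) = (left side) − (right side), so the curve is F = 0. Differentiating each term of F:
  d/dx[x^5] = 5x^4
  d/dx[8xy] = 8x·y' + 8y
  d/dx[y^5] = 5y^4·y'
  d/dx[-2] = 0

Collecting, the y'-free part is the partial derivative in x and the y' coefficient is the partial derivative in y:
  ∂F/∂x = 5x^4 + 8y
  ∂F/∂y = 8x + 5y^4

so d/dx[F(x, y(x))] = ∂F/∂x + (∂F/∂y)·y' = 0. Rearranging,
  dy/dx = -(∂F/∂x)/(∂F/∂y) = -(5x^4 + 8y)/(8x + 5y^4) = (-5x^4 - 8y)/(8x + 5y^4)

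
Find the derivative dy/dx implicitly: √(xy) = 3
Apply d/dx to both sides, remembering that y depends on x. Each occurrence of y therefore brings in a y' = dy/dx via the chain rule.

With F(x, y) equal to the left-hand side minus the right, differentiate F term by term:
  d/dx[√(xy)] = √(xy)(x·y'/2 + y/2)/(xy)
  d/dx[-3] = 0
Adding these up, d/dx[F] = 0 becomes
  (√(xy)/(2x)) + (√(xy)/(2y))·y' = 0,
so isolating y',
  dy/dx = -(√(xy)/(2x))/(√(xy)/(2y)) = -y/x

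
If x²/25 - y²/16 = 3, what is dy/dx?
Apply d/dx to both sides, remembering that y depends on x. Each occurrence of y therefore brings in a y' = dy/dx via the chain rule.

With F(x, y) equal to the left-hand side minus the right, differentiate F term by term:
  d/dx[x^2/25] = 2x/25
  d/dx[-y^2/16] = -y·y'/8
  d/dx[-3] = 0
Adding these up, d/dx[F] = 0 becomes
  (2x/25) + (-y/8)·y' = 0,
so isolating y',
  dy/dx = -(2x/25)/(-y/8) = 16x/(25y)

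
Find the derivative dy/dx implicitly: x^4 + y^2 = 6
Differentiate both sides with respect to x, treating y as y(x). By the chain rule, any term containing y contributes a factor of y' = dy/dx when we differentiate it.

Move every term to one side and write the relation as F(x, y) = 0. Term by term,
  d/dx[x^4] = 4x^3
  d/dx[y^2] = 2y·y'
  d/dx[-6] = 0

The pieces without y' make up ∂F/∂x and the coefficient of y' is ∂F/∂y:
  ∂F/∂x = 4x^3,
  ∂F/∂y = 2y.

Since d/dx[F] = ∂F/∂x + (∂F/∂y)·y' = 0, solve for y':
  (∂F/∂y)·y' = -∂F/∂x
  dy/dx = -(∂F/∂x)/(∂F/∂y) = -(4x^3)/(2y) = -2x^3/y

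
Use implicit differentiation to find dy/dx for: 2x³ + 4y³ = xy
Differentiate both sides with respect to x, treating y as y(x). By the chain rule, any term containing y contributes a factor of y' = dy/dx when we differentiate it.

Move every term to one side and write the relation as F(x, y) = 0. Term by term,
  d/dx[2x^3] = 6x^2
  d/dx[-xy] = -x·y' - y
  d/dx[4y^3] = 12y^2·y'

The pieces without y' make up ∂F/∂x and the coefficient of y' is ∂F/∂y:
  ∂F/∂x = 6x^2 - y,
  ∂F/∂y = -x + 12y^2.

Since d/dx[F] = ∂F/∂x + (∂F/∂y)·y' = 0, solve for y':
  (∂F/∂y)·y' = -∂F/∂x
  dy/dx = -(∂F/∂x)/(∂F/∂y) = -(6x^2 - y)/(-x + 12y^2) = (6x^2 - y)/(x - 12y^2)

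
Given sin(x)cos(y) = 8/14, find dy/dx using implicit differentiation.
Apply d/dx to both sides, remembering that y depends on x. Each occurrence of y therefore brings in a y' = dy/dx via the chain rule.

With F(x, y) equal to the left-hand side minus the right, differentiate F term by term:
  d/dx[sin(x)·cos(y)] = -y'·sin(x)·sin(y) + cos(x)·cos(y)
  d/dx[-4/7] = 0
Adding these up, d/dx[F] = 0 becomes
  (cos(x)·cos(y)) + (-sin(x)·sin(y))·y' = 0,
so isolating y',
  dy/dx = -(cos(x)·cos(y))/(-sin(x)·sin(y)) = 1/(tan(x)·tan(y))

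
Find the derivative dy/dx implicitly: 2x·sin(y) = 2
Apply d/dx to both sides, remembering that y depends on x. Each occurrence of y therefore brings in a y' = dy/dx via the chain rule.

With F(x, y) equal to the left-hand side minus the right, differentiate F term by term:
  d/dx[2x·sin(y)] = 2x·y'·cos(y) + 2sin(y)
  d/dx[-2] = 0
Adding these up, d/dx[F] = 0 becomes
  (2sin(y)) + (2x·cos(y))·y' = 0,
so isolating y',
  dy/dx = -(2sin(y))/(2x·cos(y)) = -tan(y)/x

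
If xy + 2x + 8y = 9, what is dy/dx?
Differentiate the relation implicitly: treat y = y(x) and apply the chain rule, so every y-derivative picks up a y' = dy/dx factor.

With everything moved to the left-hand side, differentiate term by term:
  d/dx[xy] = x·y' + y
  d/dx[2x] = 2
  d/dx[8y] = 8·y'
  d/dx[-9] = 0

Separating the contributions that come from x directly and those that come through y:
  without y':      y + 2
  multiplying y':  x + 8

so (y + 2) + (x + 8)·y' = 0, and therefore
  dy/dx = -(y + 2)/(x + 8) = (-y - 2)/(x + 8)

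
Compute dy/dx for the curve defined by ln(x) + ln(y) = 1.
Differentiate the relation implicitly: treat y = y(x) and apply the chain rule, so every y-derivative picks up a y' = dy/dx factor.

With everything moved to the left-hand side, differentiate term by term:
  d/dx[ln(x)] = 1/x
  d/dx[ln(y)] = y'/y
  d/dx[-1] = 0

Separating the contributions that come from x directly and those that come through y:
  without y':      1/x
  multiplying y':  1/y

so (1/x) + (1/y)·y' = 0, and therefore
  dy/dx = -(1/x)/(1/y) = -y/x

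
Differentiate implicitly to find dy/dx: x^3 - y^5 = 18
Differentiate the relation implicitly: treat y = y(x) and apply the chain rule, so every y-derivative picks up a y' = dy/dx factor.

With everything moved to the left-hand side, differentiate term by term:
  d/dx[x^3] = 3x^2
  d/dx[-y^5] = -5y^4·y'
  d/dx[-18] = 0

Separating the contributions that come from x directly and those that come through y:
  without y':      3x^2
  multiplying y':  -5y^4

so (3x^2) + (-5y^4)·y' = 0, and therefore
  dy/dx = -(3x^2)/(-5y^4) = 3x^2/(5y^4)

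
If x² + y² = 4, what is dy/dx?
Differentiate both sides with respect to x, treating y as y(x). By the chain rule, any term containing y contributes a factor of y' = dy/dx when we differentiate it.

Move every term to one side and write the relation as F(x, y) = 0. Term by term,
  d/dx[x^2] = 2x
  d/dx[y^2] = 2y·y'
  d/dx[-4] = 0

The pieces without y' make up ∂F/∂x and the coefficient of y' is ∂F/∂y:
  ∂F/∂x = 2x,
  ∂F/∂y = 2y.

Since d/dx[F] = ∂F/∂x + (∂F/∂y)·y' = 0, solve for y':
  (∂F/∂y)·y' = -∂F/∂x
  dy/dx = -(∂F/∂x)/(∂F/∂y) = -(2x)/(2y) = -x/y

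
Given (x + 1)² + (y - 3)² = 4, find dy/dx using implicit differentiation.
Take d/dx of both sides. Since y is implicitly a function of x, the chain rule attaches a y' = dy/dx factor whenever we differentiate through y.

Set F(x, y) = (left side) − (right side), so the curve is F = 0. Differentiating each term of F:
  d/dx[(x + 1)^2] = 2x + 2
  d/dx[(y - 3)^2] = 2·y'(y - 3)
  d/dx[-4] = 0

Collecting, the y'-free part is the partial derivative in x and the y' coefficient is the partial derivative in y:
  ∂F/∂x = 2x + 2
  ∂F/∂y = 2y - 6

so d/dx[F(x, y(x))] = ∂F/∂x + (∂F/∂y)·y' = 0. Rearranging,
  dy/dx = -(∂F/∂x)/(∂F/∂y) = -(2x + 2)/(2y - 6) = (-x - 1)/(y - 3)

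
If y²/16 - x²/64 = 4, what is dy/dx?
Differentiate both sides with respect to x, treating y as y(x). By the chain rule, any term containing y contributes a factor of y' = dy/dx when we differentiate it.

Move every term to one side and write the relation as F(x, y) = 0. Term by term,
  d/dx[-x^2/64] = -x/32
  d/dx[y^2/16] = y·y'/8
  d/dx[-4] = 0

The pieces without y' make up ∂F/∂x and the coefficient of y' is ∂F/∂y:
  ∂F/∂x = -x/32,
  ∂F/∂y = y/8.

Since d/dx[F] = ∂F/∂x + (∂F/∂y)·y' = 0, solve for y':
  (∂F/∂y)·y' = -∂F/∂x
  dy/dx = -(∂F/∂x)/(∂F/∂y) = -(-x/32)/(y/8) = x/(4y)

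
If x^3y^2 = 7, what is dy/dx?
Differentiate both sides with respect to x, treating y as y(x). By the chain rule, any term containing y contributes a factor of y' = dy/dx when we differentiate it.

Move every term to one side and write the relation as F(x, y) = 0. Term by term,
  d/dx[x^3y^2] = 2x^3y·y' + 3x^2y^2
  d/dx[-7] = 0

The pieces without y' make up ∂F/∂x and the coefficient of y' is ∂F/∂y:
  ∂F/∂x = 3x^2y^2,
  ∂F/∂y = 2x^3y.

Since d/dx[F] = ∂F/∂x + (∂F/∂y)·y' = 0, solve for y':
  (∂F/∂y)·y' = -∂F/∂x
  dy/dx = -(∂F/∂x)/(∂F/∂y) = -(3x^2y^2)/(2x^3y) = -3y/(2x)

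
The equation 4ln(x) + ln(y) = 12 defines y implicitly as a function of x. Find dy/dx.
Apply d/dx to both sides, remembering that y depends on x. Each occurrence of y therefore brings in a y' = dy/dx via the chain rule.

With F(x, y) equal to the left-hand side minus the right, differentiate F term by term:
  d/dx[4ln(x)] = 4/x
  d/dx[ln(y)] = y'/y
  d/dx[-12] = 0
Adding these up, d/dx[F] = 0 becomes
  (4/x) + (1/y)·y' = 0,
so isolating y',
  dy/dx = -(4/x)/(1/y) = -4y/x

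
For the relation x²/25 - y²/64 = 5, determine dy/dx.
Take d/dx of both sides. Since y is implicitly a function of x, the chain rule attaches a y' = dy/dx factor whenever we differentiate through y.

Set F(x, y) = (left side) − (right side), so the curve is F = 0. Differentiating each term of F:
  d/dx[x^2/25] = 2x/25
  d/dx[-y^2/64] = -y·y'/32
  d/dx[-5] = 0

Collecting, the y'-free part is the partial derivative in x and the y' coefficient is the partial derivative in y:
  ∂F/∂x = 2x/25
  ∂F/∂y = -y/32

so d/dx[F(x, y(x))] = ∂F/∂x + (∂F/∂y)·y' = 0. Rearranging,
  dy/dx = -(∂F/∂x)/(∂F/∂y) = -(2x/25)/(-y/32) = 64x/(25y)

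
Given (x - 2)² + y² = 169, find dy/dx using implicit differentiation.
Differentiate both sides with respect to x, treating y as y(x). By the chain rule, any term containing y contributes a factor of y' = dy/dx when we differentiate it.

Move every term to one side and write the relation as F(x, y) = 0. Term by term,
  d/dx[y^2] = 2y·y'
  d/dx[(x - 2)^2] = 2x - 4
  d/dx[-169] = 0

The pieces without y' make up ∂F/∂x and the coefficient of y' is ∂F/∂y:
  ∂F/∂x = 2x - 4,
  ∂F/∂y = 2y.

Since d/dx[F] = ∂F/∂x + (∂F/∂y)·y' = 0, solve for y':
  (∂F/∂y)·y' = -∂F/∂x
  dy/dx = -(∂F/∂x)/(∂F/∂y) = -(2x - 4)/(2y) = (2 - x)/y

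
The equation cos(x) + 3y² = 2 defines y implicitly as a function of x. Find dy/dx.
Apply d/dx to both sides, remembering that y depends on x. Each occurrence of y therefore brings in a y' = dy/dx via the chain rule.

With F(x, y) equal to the left-hand side minus the right, differentiate F term by term:
  d/dx[3y^2] = 6y·y'
  d/dx[cos(x)] = -sin(x)
  d/dx[-2] = 0
Adding these up, d/dx[F] = 0 becomes
  (-sin(x)) + (6y)·y' = 0,
so isolating y',
  dy/dx = -(-sin(x))/(6y) = sin(x)/(6y)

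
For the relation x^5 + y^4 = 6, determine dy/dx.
Differentiate both sides with respect to x, treating y as y(x). By the chain rule, any term containing y contributes a factor of y' = dy/dx when we differentiate it.

Move every term to one side and write the relation as F(x, y) = 0. Term by term,
  d/dx[x^5] = 5x^4
  d/dx[y^4] = 4y^3·y'
  d/dx[-6] = 0

The pieces without y' make up ∂F/∂x and the coefficient of y' is ∂F/∂y:
  ∂F/∂x = 5x^4,
  ∂F/∂y = 4y^3.

Since d/dx[F] = ∂F/∂x + (∂F/∂y)·y' = 0, solve for y':
  (∂F/∂y)·y' = -∂F/∂x
  dy/dx = -(∂F/∂x)/(∂F/∂y) = -(5x^4)/(4y^3) = -5x^4/(4y^3)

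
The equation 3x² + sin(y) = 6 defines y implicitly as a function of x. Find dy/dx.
Differentiate both sides with respect to x, treating y as y(x). By the chain rule, any term containing y contributes a factor of y' = dy/dx when we differentiate it.

Move every term to one side and write the relation as F(x, y) = 0. Term by term,
  d/dx[3x^2] = 6x
  d/dx[sin(y)] = y'·cos(y)
  d/dx[-6] = 0

The pieces without y' make up ∂F/∂x and the coefficient of y' is ∂F/∂y:
  ∂F/∂x = 6x,
  ∂F/∂y = cos(y).

Since d/dx[F] = ∂F/∂x + (∂F/∂y)·y' = 0, solve for y':
  (∂F/∂y)·y' = -∂F/∂x
  dy/dx = -(∂F/∂x)/(∂F/∂y) = -(6x)/(cos(y)) = -6x/cos(y)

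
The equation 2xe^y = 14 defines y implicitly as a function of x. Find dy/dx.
Take d/dx of both sides. Since y is implicitly a function of x, the chain rule attaches a y' = dy/dx factor whenever we differentiate through y.

Set F(x, y) = (left side) − (right side), so the curve is F = 0. Differentiating each term of F:
  d/dx[2x·e^(y)] = 2x·y'·e^(y) + 2e^(y)
  d/dx[-14] = 0

Collecting, the y'-free part is the partial derivative in x and the y' coefficient is the partial derivative in y:
  ∂F/∂x = 2e^(y)
  ∂F/∂y = 2x·e^(y)

so d/dx[F(x, y(x))] = ∂F/∂x + (∂F/∂y)·y' = 0. Rearranging,
  dy/dx = -(∂F/∂x)/(∂F/∂y) = -(2e^(y))/(2x·e^(y)) = -1/x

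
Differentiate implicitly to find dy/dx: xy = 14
Take d/dx of both sides. Since y is implicitly a function of x, the chain rule attaches a y' = dy/dx factor whenever we differentiate through y.

Set F(x, y) = (left side) − (right side), so the curve is F = 0. Differentiating each term of F:
  d/dx[xy] = x·y' + y
  d/dx[-14] = 0

Collecting, the y'-free part is the partial derivative in x and the y' coefficient is the partial derivative in y:
  ∂F/∂x = y
  ∂F/∂y = x

so d/dx[F(x, y(x))] = ∂F/∂x + (∂F/∂y)·y' = 0. Rearranging,
  dy/dx = -(∂F/∂x)/(∂F/∂y) = -(y)/(x) = -y/x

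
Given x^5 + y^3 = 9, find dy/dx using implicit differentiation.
Differentiate both sides with respect to x, treating y as y(x). By the chain rule, any term containing y contributes a factor of y' = dy/dx when we differentiate it.

Move every term to one side and write the relation as F(x, y) = 0. Term by term,
  d/dx[x^5] = 5x^4
  d/dx[y^3] = 3y^2·y'
  d/dx[-9] = 0

The pieces without y' make up ∂F/∂x and the coefficient of y' is ∂F/∂y:
  ∂F/∂x = 5x^4,
  ∂F/∂y = 3y^2.

Since d/dx[F] = ∂F/∂x + (∂F/∂y)·y' = 0, solve for y':
  (∂F/∂y)·y' = -∂F/∂x
  dy/dx = -(∂F/∂x)/(∂F/∂y) = -(5x^4)/(3y^2) = -5x^4/(3y^2)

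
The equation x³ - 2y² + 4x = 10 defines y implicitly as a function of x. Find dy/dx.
Take d/dx of both sides. Since y is implicitly a function of x, the chain rule attaches a y' = dy/dx factor whenever we differentiate through y.

Set F(x, y) = (left side) − (right side), so the curve is F = 0. Differentiating each term of F:
  d/dx[x^3] = 3x^2
  d/dx[4x] = 4
  d/dx[-2y^2] = -4y·y'
  d/dx[-10] = 0

Collecting, the y'-free part is the partial derivative in x and the y' coefficient is the partial derivative in y:
  ∂F/∂x = 3x^2 + 4
  ∂F/∂y = -4y

so d/dx[F(x, y(x))] = ∂F/∂x + (∂F/∂y)·y' = 0. Rearranging,
  dy/dx = -(∂F/∂x)/(∂F/∂y) = -(3x^2 + 4)/(-4y) = (3x^2 + 4)/(4y)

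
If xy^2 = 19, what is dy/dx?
Differentiate both sides with respect to x, treating y as y(x). By the chain rule, any term containing y contributes a factor of y' = dy/dx when we differentiate it.

Move every term to one side and write the relation as F(x, y) = 0. Term by term,
  d/dx[xy^2] = 2xy·y' + y^2
  d/dx[-19] = 0

The pieces without y' make up ∂F/∂x and the coefficient of y' is ∂F/∂y:
  ∂F/∂x = y^2,
  ∂F/∂y = 2xy.

Since d/dx[F] = ∂F/∂x + (∂F/∂y)·y' = 0, solve for y':
  (∂F/∂y)·y' = -∂F/∂x
  dy/dx = -(∂F/∂x)/(∂F/∂y) = -(y^2)/(2xy) = -y/(2x)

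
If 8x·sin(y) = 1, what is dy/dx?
Differentiate the relation implicitly: treat y = y(x) and apply the chain rule, so every y-derivative picks up a y' = dy/dx factor.

With everything moved to the left-hand side, differentiate term by term:
  d/dx[8x·sin(y)] = 8x·y'·cos(y) + 8sin(y)
  d/dx[-1] = 0

Separating the contributions that come from x directly and those that come through y:
  without y':      8sin(y)
  multiplying y':  8x·cos(y)

so (8sin(y)) + (8x·cos(y))·y' = 0, and therefore
  dy/dx = -(8sin(y))/(8x·cos(y)) = -tan(y)/x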